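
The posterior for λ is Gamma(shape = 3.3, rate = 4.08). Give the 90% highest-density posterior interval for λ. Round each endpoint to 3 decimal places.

The posterior is unimodal and skewed, so the HPD interval has equal density at both endpoints and is the shortest 90% interval.
Solving f(0.142) = f(1.453) with F(1.453) − F(0.142) = 0.90 gives [0.142, 1.453].
For comparison, the equal-tailed interval is [0.239, 1.652]; the HPD is narrower and shifted toward the mode.

[0.142, 1.453]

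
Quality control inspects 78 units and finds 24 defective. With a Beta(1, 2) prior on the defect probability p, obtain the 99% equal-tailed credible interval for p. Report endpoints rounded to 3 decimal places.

[0.187, 0.447]

Posterior: Beta(1+24, 2+54) = Beta(25, 56).
Equal-tailed 99% interval: the 0.005 and 0.995 quantiles of Beta(25, 56).
Posterior mean ≈ 0.309, SD ≈ 0.051; a Normal approximation gives roughly [0.177, 0.440].
Exact: F⁻¹(0.005) = 0.187; F⁻¹(0.995) = 0.447.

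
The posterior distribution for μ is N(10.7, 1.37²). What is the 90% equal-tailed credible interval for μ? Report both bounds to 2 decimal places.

[8.45, 12.95]

The posterior is symmetric, so the 90% equal-tailed interval is μ = 10.7 ± z·1.37 with z = 1.645.
Half-width: 1.645 × 1.37 = 2.25.
10.7 − 2.25 = 8.45; 10.7 + 2.25 = 12.95.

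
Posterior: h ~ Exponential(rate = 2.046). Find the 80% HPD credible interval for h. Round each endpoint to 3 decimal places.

The exponential density is strictly decreasing on [0, ∞), so the HPD interval is anchored at 0: [0, q] with P(h ≤ q) = 0.80.
q = −ln(1 − 0.80) / 2.046 = 1.6094 / 2.046 = 0.787.

[0.000, 0.787]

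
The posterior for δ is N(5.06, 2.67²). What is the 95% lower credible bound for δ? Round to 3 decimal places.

Need L with P(δ ≥ L) = 0.95: L = 5.06 − z_{0.05}·2.67.
z = 1.645; L = 5.06 − 1.645 × 2.67 = 0.668.

0.668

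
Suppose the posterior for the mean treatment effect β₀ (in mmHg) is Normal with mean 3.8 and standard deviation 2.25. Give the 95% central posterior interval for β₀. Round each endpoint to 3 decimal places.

[-0.610, 8.210]

The posterior is symmetric, so the 95% equal-tailed interval is β₀ = 3.8 ± z·2.25 with z = 1.960.
Half-width: 1.960 × 2.25 = 4.410.
3.8 − 4.410 = -0.610; 3.8 + 4.410 = 8.210.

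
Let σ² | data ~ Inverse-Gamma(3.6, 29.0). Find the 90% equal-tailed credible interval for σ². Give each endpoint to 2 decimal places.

[4.04, 25.46]

Inverse-Gamma(3.6, 29.0) quantiles: F⁻¹(0.05) and F⁻¹(0.95).
Equivalently, 1/σ² ~ Gamma(3.6, rate = 29.0); invert its 0.95 and 0.05 quantiles.
Posterior mean ≈ 11.15, SD ≈ 8.82; a Normal approximation gives roughly [-3.35, 25.66].
Exact: lower = 4.04; upper = 25.46.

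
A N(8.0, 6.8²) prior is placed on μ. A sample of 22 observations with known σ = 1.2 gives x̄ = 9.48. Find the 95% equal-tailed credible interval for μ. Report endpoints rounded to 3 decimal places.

Posterior precision = 1/6.8² + 22/1.2² = 0.0216 + 15.2778 = 15.2994, so posterior SD = 0.2557.
Posterior mean = (8.0/6.8² + 22·9.48/1.2²) / 15.2994 = 9.4779.
Interval: 9.4779 ± 1.960 × 0.2557 → [8.977, 9.979].

[8.977, 9.979]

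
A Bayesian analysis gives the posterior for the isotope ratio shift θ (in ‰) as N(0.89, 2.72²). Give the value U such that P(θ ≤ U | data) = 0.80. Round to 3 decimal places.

Need U with P(θ ≤ U) = 0.80: U = 0.89 + z_{0.2}·2.72.
z = 0.842; U = 0.89 + 0.842 × 2.72 = 3.179.

3.179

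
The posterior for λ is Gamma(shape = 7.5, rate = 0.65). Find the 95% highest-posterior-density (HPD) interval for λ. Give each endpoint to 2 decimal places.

The posterior is unimodal and skewed, so the HPD interval has equal density at both endpoints and is the shortest 95% interval.
Solving f(4.09) = f(19.92) with F(19.92) − F(4.09) = 0.95 gives [4.09, 19.92].
For comparison, the equal-tailed interval is [4.82, 21.14]; the HPD is narrower and shifted toward the mode.

[4.09, 19.92]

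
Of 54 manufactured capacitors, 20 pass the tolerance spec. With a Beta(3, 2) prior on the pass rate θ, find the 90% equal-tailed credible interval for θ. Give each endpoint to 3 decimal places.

[0.288, 0.496]

Posterior: Beta(3+20, 2+34) = Beta(23, 36).
Equal-tailed 90% interval: the 0.05 and 0.95 quantiles of Beta(23, 36).
Posterior mean ≈ 0.390, SD ≈ 0.063; a Normal approximation gives roughly [0.286, 0.493].
Exact: F⁻¹(0.05) = 0.288; F⁻¹(0.95) = 0.496.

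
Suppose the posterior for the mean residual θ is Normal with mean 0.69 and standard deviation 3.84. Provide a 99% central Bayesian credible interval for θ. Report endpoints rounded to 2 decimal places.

The posterior is symmetric, so the 99% equal-tailed interval is θ = 0.69 ± z·3.84 with z = 2.576.
Half-width: 2.576 × 3.84 = 9.89.
0.69 − 9.89 = -9.20; 0.69 + 9.89 = 10.58.

[-9.20, 10.58]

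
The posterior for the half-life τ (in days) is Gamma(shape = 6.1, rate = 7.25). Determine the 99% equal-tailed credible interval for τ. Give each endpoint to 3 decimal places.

Posterior: Gamma(shape 6.1, rate 7.25).
Equal-tailed 99% interval: Gamma(6.1, 7.25) quantiles at 0.005 and 0.995.
Posterior mean ≈ 0.841, SD ≈ 0.341; a Normal approximation gives roughly [-0.036, 1.719].
Exact: lower = 0.219; upper = 1.973.

[0.219, 1.973]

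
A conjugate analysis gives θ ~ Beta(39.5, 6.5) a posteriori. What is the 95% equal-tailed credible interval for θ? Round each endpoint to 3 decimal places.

Posterior: Beta(39.5, 6.5).
Equal-tailed 95% interval: the 0.025 and 0.975 quantiles of Beta(39.5, 6.5).
Posterior mean ≈ 0.859, SD ≈ 0.051; a Normal approximation gives roughly [0.759, 0.958].
Exact: F⁻¹(0.025) = 0.746; F⁻¹(0.975) = 0.942.

[0.746, 0.942]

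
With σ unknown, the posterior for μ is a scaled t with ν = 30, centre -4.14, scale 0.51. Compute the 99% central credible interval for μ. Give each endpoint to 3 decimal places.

[-5.542, -2.738]

The t_30 distribution is symmetric; the 99% interval is -4.14 ± t·0.51 with t_{0.995,30} = 2.750.
Half-width: 2.750 × 0.51 = 1.402.
-4.14 − 1.402 = -5.542; -4.14 + 1.402 = -2.738.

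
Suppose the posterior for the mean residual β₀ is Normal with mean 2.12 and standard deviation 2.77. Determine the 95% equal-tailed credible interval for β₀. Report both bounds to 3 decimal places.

[-3.309, 7.549]

The posterior is symmetric, so the 95% equal-tailed interval is β₀ = 2.12 ± z·2.77 with z = 1.960.
Half-width: 1.960 × 2.77 = 5.429.
2.12 − 5.429 = -3.309; 2.12 + 5.429 = 7.549.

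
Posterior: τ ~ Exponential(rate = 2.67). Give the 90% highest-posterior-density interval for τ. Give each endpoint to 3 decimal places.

[0.000, 0.862]

The exponential density is strictly decreasing on [0, ∞), so the HPD interval is anchored at 0: [0, q] with P(τ ≤ q) = 0.90.
q = −ln(1 − 0.90) / 2.67 = 2.3026 / 2.67 = 0.862.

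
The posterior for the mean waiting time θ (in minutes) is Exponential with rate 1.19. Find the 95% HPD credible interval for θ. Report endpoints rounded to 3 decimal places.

[0.000, 2.517]

The exponential density is strictly decreasing on [0, ∞), so the HPD interval is anchored at 0: [0, q] with P(θ ≤ q) = 0.95.
q = −ln(1 − 0.95) / 1.19 = 2.9957 / 1.19 = 2.517.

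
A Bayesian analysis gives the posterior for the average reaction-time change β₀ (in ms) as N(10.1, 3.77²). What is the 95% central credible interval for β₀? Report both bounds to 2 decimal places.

The posterior is symmetric, so the 95% equal-tailed interval is β₀ = 10.1 ± z·3.77 with z = 1.960.
Half-width: 1.960 × 3.77 = 7.39.
10.1 − 7.39 = 2.71; 10.1 + 7.39 = 17.49.

[2.71, 17.49]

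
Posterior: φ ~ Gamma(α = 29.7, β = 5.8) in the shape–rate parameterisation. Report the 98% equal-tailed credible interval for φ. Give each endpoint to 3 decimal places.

Posterior: Gamma(shape 29.7, rate 5.8).
Equal-tailed 98% interval: Gamma(29.7, 5.8) quantiles at 0.01 and 0.99.
Posterior mean ≈ 5.121, SD ≈ 0.940; a Normal approximation gives roughly [2.935, 7.307].
Exact: lower = 3.191; upper = 7.556.

[3.191, 7.556]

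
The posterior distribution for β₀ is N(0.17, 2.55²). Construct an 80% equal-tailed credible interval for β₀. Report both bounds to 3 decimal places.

The posterior is symmetric, so the 80% equal-tailed interval is β₀ = 0.17 ± z·2.55 with z = 1.282.
Half-width: 1.282 × 2.55 = 3.268.
0.17 − 3.268 = -3.098; 0.17 + 3.268 = 3.438.

[-3.098, 3.438]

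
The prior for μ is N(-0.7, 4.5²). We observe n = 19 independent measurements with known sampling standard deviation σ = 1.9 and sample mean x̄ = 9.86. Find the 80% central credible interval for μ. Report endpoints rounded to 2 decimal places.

[9.21, 10.32]

Posterior precision = 1/4.5² + 19/1.9² = 0.0494 + 5.2632 = 5.3125, so posterior SD = 0.4339.
Posterior mean = (-0.7/4.5² + 19·9.86/1.9²) / 5.3125 = 9.7618.
Interval: 9.7618 ± 1.282 × 0.4339 → [9.21, 10.32].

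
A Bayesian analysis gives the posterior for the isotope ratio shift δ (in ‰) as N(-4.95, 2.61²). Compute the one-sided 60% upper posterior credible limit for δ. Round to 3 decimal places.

Need U with P(δ ≤ U) = 0.60: U = -4.95 + z_{0.4}·2.61.
z = 0.253; U = -4.95 + 0.253 × 2.61 = -4.289.

-4.289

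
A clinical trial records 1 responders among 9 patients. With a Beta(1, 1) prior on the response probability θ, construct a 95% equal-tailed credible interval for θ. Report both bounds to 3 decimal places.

[0.025, 0.445]

Posterior: Beta(1+1, 1+8) = Beta(2, 9).
Equal-tailed 95% interval: the 0.025 and 0.975 quantiles of Beta(2, 9).
Posterior mean ≈ 0.182, SD ≈ 0.111; a Normal approximation gives roughly [-0.036, 0.400].
Exact: F⁻¹(0.025) = 0.025; F⁻¹(0.975) = 0.445.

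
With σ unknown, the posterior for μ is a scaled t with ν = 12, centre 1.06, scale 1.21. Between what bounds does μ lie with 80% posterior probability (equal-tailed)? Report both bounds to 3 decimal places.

[-0.581, 2.701]

The t_12 distribution is symmetric; the 80% interval is 1.06 ± t·1.21 with t_{0.9,12} = 1.356.
Half-width: 1.356 × 1.21 = 1.641.
1.06 − 1.641 = -0.581; 1.06 + 1.641 = 2.701.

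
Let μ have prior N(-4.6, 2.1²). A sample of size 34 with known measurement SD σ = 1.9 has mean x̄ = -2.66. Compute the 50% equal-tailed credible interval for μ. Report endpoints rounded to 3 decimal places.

Posterior precision = 1/2.1² + 34/1.9² = 0.2268 + 9.4183 = 9.6450, so posterior SD = 0.3220.
Posterior mean = (-4.6/2.1² + 34·-2.66/1.9²) / 9.6450 = -2.7056.
Interval: -2.7056 ± 0.674 × 0.3220 → [-2.923, -2.488].

[-2.923, -2.488]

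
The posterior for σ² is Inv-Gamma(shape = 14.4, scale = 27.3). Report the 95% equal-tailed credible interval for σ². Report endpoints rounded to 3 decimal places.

[1.201, 3.434]

Inverse-Gamma(14.4, 27.3) quantiles: F⁻¹(0.025) and F⁻¹(0.975).
Equivalently, 1/σ² ~ Gamma(14.4, rate = 27.3); invert its 0.975 and 0.025 quantiles.
Posterior mean ≈ 2.037, SD ≈ 0.579; a Normal approximation gives roughly [0.903, 3.171].
Exact: lower = 1.201; upper = 3.434.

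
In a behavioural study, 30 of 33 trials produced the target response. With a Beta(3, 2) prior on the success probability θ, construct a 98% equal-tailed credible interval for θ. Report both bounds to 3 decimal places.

[0.717, 0.964]

Posterior: Beta(3+30, 2+3) = Beta(33, 5).
Equal-tailed 98% interval: the 0.01 and 0.99 quantiles of Beta(33, 5).
Posterior mean ≈ 0.868, SD ≈ 0.054; a Normal approximation gives roughly [0.742, 0.994].
Exact: F⁻¹(0.01) = 0.717; F⁻¹(0.99) = 0.964.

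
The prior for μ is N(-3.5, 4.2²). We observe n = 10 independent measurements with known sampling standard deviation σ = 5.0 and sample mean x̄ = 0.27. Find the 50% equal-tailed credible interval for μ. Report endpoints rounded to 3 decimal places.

Posterior precision = 1/4.2² + 10/5.0² = 0.0567 + 0.4000 = 0.4567, so posterior SD = 1.4798.
Posterior mean = (-3.5/4.2² + 10·0.27/5.0²) / 0.4567 = -0.1980.
Interval: -0.1980 ± 0.674 × 1.4798 → [-1.196, 0.800].

[-1.196, 0.800]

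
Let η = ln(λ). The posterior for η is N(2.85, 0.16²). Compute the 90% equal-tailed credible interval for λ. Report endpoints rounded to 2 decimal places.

[13.29, 22.49]

On the log scale the 90% interval is 2.85 ± 1.645 × 0.16 = [2.5868, 3.1132].
Exponentiate: [e^2.5868, e^3.1132] = [13.29, 22.49].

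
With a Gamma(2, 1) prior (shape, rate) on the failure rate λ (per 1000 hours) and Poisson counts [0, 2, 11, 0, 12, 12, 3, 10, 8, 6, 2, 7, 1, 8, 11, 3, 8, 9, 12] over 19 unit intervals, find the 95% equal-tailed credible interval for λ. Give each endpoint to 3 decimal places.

[5.294, 7.501]

Posterior: Gamma(2+125, 1+19) = Gamma(127, 20) (shape, rate).
Equal-tailed 95% interval: Gamma(127, 20) quantiles at 0.025 and 0.975.
Posterior mean ≈ 6.350, SD ≈ 0.563; a Normal approximation gives roughly [5.246, 7.454].
Exact: lower = 5.294; upper = 7.501.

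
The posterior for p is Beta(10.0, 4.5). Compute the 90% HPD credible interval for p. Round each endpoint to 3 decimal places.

[0.503, 0.883]

The posterior is unimodal and skewed, so the HPD interval has equal density at both endpoints and is the shortest 90% interval.
Solving f(0.503) = f(0.883) with F(0.883) − F(0.503) = 0.90 gives [0.503, 0.883].
For comparison, the equal-tailed interval is [0.482, 0.867]; the HPD is narrower and shifted toward the mode.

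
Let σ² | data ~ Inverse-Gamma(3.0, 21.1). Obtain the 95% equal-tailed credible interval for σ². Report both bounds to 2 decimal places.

Inverse-Gamma(3.0, 21.1) quantiles: F⁻¹(0.025) and F⁻¹(0.975).
Equivalently, 1/σ² ~ Gamma(3.0, rate = 21.1); invert its 0.975 and 0.025 quantiles.
Posterior mean ≈ 10.55, SD ≈ 10.55; a Normal approximation gives roughly [-10.13, 31.23].
Exact: lower = 2.92; upper = 34.11.

[2.92, 34.11]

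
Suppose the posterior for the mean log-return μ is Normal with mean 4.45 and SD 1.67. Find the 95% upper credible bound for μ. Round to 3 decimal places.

Need U with P(μ ≤ U) = 0.95: U = 4.45 + z_{0.05}·1.67.
z = 1.645; U = 4.45 + 1.645 × 1.67 = 7.197.

7.197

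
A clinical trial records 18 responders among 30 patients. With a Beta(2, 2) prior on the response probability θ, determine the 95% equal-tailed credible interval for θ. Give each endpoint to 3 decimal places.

Posterior: Beta(2+18, 2+12) = Beta(20, 14).
Equal-tailed 95% interval: the 0.025 and 0.975 quantiles of Beta(20, 14).
Posterior mean ≈ 0.588, SD ≈ 0.083; a Normal approximation gives roughly [0.425, 0.751].
Exact: F⁻¹(0.025) = 0.421; F⁻¹(0.975) = 0.745.

[0.421, 0.745]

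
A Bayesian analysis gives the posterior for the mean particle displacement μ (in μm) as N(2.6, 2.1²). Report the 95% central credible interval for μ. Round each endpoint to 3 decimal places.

The posterior is symmetric, so the 95% equal-tailed interval is μ = 2.6 ± z·2.1 with z = 1.960.
Half-width: 1.960 × 2.1 = 4.116.
2.6 − 4.116 = -1.516; 2.6 + 4.116 = 6.716.

[-1.516, 6.716]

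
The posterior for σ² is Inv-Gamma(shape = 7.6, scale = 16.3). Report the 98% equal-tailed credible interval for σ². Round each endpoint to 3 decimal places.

[1.056, 6.099]

Inverse-Gamma(7.6, 16.3) quantiles: F⁻¹(0.01) and F⁻¹(0.99).
Equivalently, 1/σ² ~ Gamma(7.6, rate = 16.3); invert its 0.99 and 0.01 quantiles.
Posterior mean ≈ 2.470, SD ≈ 1.044; a Normal approximation gives roughly [0.042, 4.898].
Exact: lower = 1.056; upper = 6.099.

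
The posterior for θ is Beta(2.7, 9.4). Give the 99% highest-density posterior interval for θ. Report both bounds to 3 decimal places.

[0.012, 0.544]

The posterior is unimodal and skewed, so the HPD interval has equal density at both endpoints and is the shortest 99% interval.
Solving f(0.012) = f(0.544) with F(0.544) − F(0.012) = 0.99 gives [0.012, 0.544].
For comparison, the equal-tailed interval is [0.025, 0.577]; the HPD is narrower and shifted toward the mode.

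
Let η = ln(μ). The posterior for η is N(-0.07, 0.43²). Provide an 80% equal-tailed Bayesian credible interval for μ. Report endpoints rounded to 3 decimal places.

[0.537, 1.618]

On the log scale the 80% interval is -0.07 ± 1.282 × 0.43 = [-0.6211, 0.4811].
Exponentiate: [e^-0.6211, e^0.4811] = [0.537, 1.618].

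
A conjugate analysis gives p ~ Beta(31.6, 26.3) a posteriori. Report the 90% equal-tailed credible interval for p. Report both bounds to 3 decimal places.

[0.438, 0.652]

Posterior: Beta(31.6, 26.3).
Equal-tailed 90% interval: the 0.05 and 0.95 quantiles of Beta(31.6, 26.3).
Posterior mean ≈ 0.546, SD ≈ 0.065; a Normal approximation gives roughly [0.439, 0.652].
Exact: F⁻¹(0.05) = 0.438; F⁻¹(0.95) = 0.652.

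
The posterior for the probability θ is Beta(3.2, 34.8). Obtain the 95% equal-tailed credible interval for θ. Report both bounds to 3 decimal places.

Posterior: Beta(3.2, 34.8).
Equal-tailed 95% interval: the 0.025 and 0.975 quantiles of Beta(3.2, 34.8).
Posterior mean ≈ 0.084, SD ≈ 0.044; a Normal approximation gives roughly [-0.003, 0.171].
Exact: F⁻¹(0.025) = 0.019; F⁻¹(0.975) = 0.190.

[0.019, 0.190]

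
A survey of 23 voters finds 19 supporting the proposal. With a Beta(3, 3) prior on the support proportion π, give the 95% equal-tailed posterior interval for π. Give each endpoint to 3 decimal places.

[0.590, 0.893]

Posterior: Beta(3+19, 3+4) = Beta(22, 7).
Equal-tailed 95% interval: the 0.025 and 0.975 quantiles of Beta(22, 7).
Posterior mean ≈ 0.759, SD ≈ 0.078; a Normal approximation gives roughly [0.605, 0.912].
Exact: F⁻¹(0.025) = 0.590; F⁻¹(0.975) = 0.893.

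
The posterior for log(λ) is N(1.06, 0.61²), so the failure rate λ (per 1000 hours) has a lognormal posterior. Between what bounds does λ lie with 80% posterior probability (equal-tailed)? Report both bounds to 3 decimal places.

[1.321, 6.308]

On the log scale the 80% interval is 1.06 ± 1.282 × 0.61 = [0.2783, 1.8417].
Exponentiate: [e^0.2783, e^1.8417] = [1.321, 6.308].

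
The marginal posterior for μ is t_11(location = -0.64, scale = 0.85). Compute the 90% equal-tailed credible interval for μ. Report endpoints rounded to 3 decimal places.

The t_11 distribution is symmetric; the 90% interval is -0.64 ± t·0.85 with t_{0.95,11} = 1.796.
Half-width: 1.796 × 0.85 = 1.527.
-0.64 − 1.527 = -2.167; -0.64 + 1.527 = 0.887.

[-2.167, 0.887]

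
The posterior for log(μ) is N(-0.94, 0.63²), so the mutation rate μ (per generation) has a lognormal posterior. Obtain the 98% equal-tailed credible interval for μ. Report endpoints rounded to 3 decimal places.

On the log scale the 98% interval is -0.94 ± 2.326 × 0.63 = [-2.4056, 0.5256].
Exponentiate: [e^-2.4056, e^0.5256] = [0.090, 1.691].

[0.090, 1.691]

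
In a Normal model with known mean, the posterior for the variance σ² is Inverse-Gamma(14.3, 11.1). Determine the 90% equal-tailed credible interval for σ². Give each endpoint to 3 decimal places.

Inverse-Gamma(14.3, 11.1) quantiles: F⁻¹(0.05) and F⁻¹(0.95).
Equivalently, 1/σ² ~ Gamma(14.3, rate = 11.1); invert its 0.95 and 0.05 quantiles.
Posterior mean ≈ 0.835, SD ≈ 0.238; a Normal approximation gives roughly [0.443, 1.226].
Exact: lower = 0.528; upper = 1.276.

[0.528, 1.276]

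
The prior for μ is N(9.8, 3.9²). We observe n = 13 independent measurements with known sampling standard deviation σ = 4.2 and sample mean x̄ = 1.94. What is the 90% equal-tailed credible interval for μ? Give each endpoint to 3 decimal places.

Posterior precision = 1/3.9² + 13/4.2² = 0.0657 + 0.7370 = 0.8027, so posterior SD = 1.1161.
Posterior mean = (9.8/3.9² + 13·1.94/4.2²) / 0.8027 = 2.5838.
Interval: 2.5838 ± 1.645 × 1.1161 → [0.748, 4.420].

[0.748, 4.420]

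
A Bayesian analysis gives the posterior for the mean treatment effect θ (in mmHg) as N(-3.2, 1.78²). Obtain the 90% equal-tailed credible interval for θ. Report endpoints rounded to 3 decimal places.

The posterior is symmetric, so the 90% equal-tailed interval is θ = -3.2 ± z·1.78 with z = 1.645.
Half-width: 1.645 × 1.78 = 2.928.
-3.2 − 2.928 = -6.128; -3.2 + 2.928 = -0.272.

[-6.128, -0.272]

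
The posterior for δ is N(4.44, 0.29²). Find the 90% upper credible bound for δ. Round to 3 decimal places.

Need U with P(δ ≤ U) = 0.90: U = 4.44 + z_{0.1}·0.29.
z = 1.282; U = 4.44 + 1.282 × 0.29 = 4.812.

4.812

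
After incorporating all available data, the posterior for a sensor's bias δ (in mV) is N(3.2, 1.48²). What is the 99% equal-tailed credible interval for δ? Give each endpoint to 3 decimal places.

The posterior is symmetric, so the 99% equal-tailed interval is δ = 3.2 ± z·1.48 with z = 2.576.
Half-width: 2.576 × 1.48 = 3.812.
3.2 − 3.812 = -0.612; 3.2 + 3.812 = 7.012.

[-0.612, 7.012]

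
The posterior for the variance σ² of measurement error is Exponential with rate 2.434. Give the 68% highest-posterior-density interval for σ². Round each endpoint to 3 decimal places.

The exponential density is strictly decreasing on [0, ∞), so the HPD interval is anchored at 0: [0, q] with P(σ² ≤ q) = 0.68.
q = −ln(1 − 0.68) / 2.434 = 1.1394 / 2.434 = 0.468.

[0.000, 0.468]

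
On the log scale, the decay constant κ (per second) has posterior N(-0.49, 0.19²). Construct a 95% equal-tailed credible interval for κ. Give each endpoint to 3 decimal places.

On the log scale the 95% interval is -0.49 ± 1.960 × 0.19 = [-0.8624, -0.1176].
Exponentiate: [e^-0.8624, e^-0.1176] = [0.422, 0.889].

[0.422, 0.889]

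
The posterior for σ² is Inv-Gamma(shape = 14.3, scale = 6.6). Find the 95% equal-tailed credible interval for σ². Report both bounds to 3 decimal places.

[0.292, 0.838]

Inverse-Gamma(14.3, 6.6) quantiles: F⁻¹(0.025) and F⁻¹(0.975).
Equivalently, 1/σ² ~ Gamma(14.3, rate = 6.6); invert its 0.975 and 0.025 quantiles.
Posterior mean ≈ 0.496, SD ≈ 0.141; a Normal approximation gives roughly [0.219, 0.774].
Exact: lower = 0.292; upper = 0.838.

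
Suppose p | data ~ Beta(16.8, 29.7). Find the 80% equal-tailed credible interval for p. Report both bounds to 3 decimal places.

Posterior: Beta(16.8, 29.7).
Equal-tailed 80% interval: the 0.1 and 0.9 quantiles of Beta(16.8, 29.7).
Posterior mean ≈ 0.361, SD ≈ 0.070; a Normal approximation gives roughly [0.272, 0.451].
Exact: F⁻¹(0.1) = 0.273; F⁻¹(0.9) = 0.452.

[0.273, 0.452]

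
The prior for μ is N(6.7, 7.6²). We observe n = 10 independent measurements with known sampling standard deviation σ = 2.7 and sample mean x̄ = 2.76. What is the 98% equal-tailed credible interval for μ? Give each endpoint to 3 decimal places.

Posterior precision = 1/7.6² + 10/2.7² = 0.0173 + 1.3717 = 1.3891, so posterior SD = 0.8485.
Posterior mean = (6.7/7.6² + 10·2.76/2.7²) / 1.3891 = 2.8091.
Interval: 2.8091 ± 2.326 × 0.8485 → [0.835, 4.783].

[0.835, 4.783]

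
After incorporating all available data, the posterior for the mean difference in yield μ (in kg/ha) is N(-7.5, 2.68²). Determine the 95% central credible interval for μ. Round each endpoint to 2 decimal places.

The posterior is symmetric, so the 95% equal-tailed interval is μ = -7.5 ± z·2.68 with z = 1.960.
Half-width: 1.960 × 2.68 = 5.25.
-7.5 − 5.25 = -12.75; -7.5 + 5.25 = -2.25.

[-12.75, -2.25]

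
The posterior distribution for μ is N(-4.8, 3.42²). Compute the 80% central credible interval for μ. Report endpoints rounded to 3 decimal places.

[-9.183, -0.417]

The posterior is symmetric, so the 80% equal-tailed interval is μ = -4.8 ± z·3.42 with z = 1.282.
Half-width: 1.282 × 3.42 = 4.383.
-4.8 − 4.383 = -9.183; -4.8 + 4.383 = -0.417.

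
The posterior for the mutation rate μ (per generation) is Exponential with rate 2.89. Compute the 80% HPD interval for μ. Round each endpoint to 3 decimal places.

[0.000, 0.557]

The exponential density is strictly decreasing on [0, ∞), so the HPD interval is anchored at 0: [0, q] with P(μ ≤ q) = 0.80.
q = −ln(1 − 0.80) / 2.89 = 1.6094 / 2.89 = 0.557.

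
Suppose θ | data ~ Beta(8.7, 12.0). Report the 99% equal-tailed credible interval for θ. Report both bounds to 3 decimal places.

Posterior: Beta(8.7, 12.0).
Equal-tailed 99% interval: the 0.005 and 0.995 quantiles of Beta(8.7, 12.0).
Posterior mean ≈ 0.420, SD ≈ 0.106; a Normal approximation gives roughly [0.147, 0.693].
Exact: F⁻¹(0.005) = 0.173; F⁻¹(0.995) = 0.695.

[0.173, 0.695]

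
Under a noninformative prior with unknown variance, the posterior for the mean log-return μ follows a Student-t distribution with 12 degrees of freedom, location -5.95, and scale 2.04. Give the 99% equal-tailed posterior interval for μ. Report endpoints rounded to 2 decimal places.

[-12.18, 0.28]

The t_12 distribution is symmetric; the 99% interval is -5.95 ± t·2.04 with t_{0.995,12} = 3.055.
Half-width: 3.055 × 2.04 = 6.23.
-5.95 − 6.23 = -12.18; -5.95 + 6.23 = 0.28.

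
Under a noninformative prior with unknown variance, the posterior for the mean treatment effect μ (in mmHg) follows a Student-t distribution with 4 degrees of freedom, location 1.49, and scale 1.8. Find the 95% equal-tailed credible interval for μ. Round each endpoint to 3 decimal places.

[-3.508, 6.488]

The t_4 distribution is symmetric; the 95% interval is 1.49 ± t·1.8 with t_{0.975,4} = 2.776.
Half-width: 2.776 × 1.8 = 4.998.
1.49 − 4.998 = -3.508; 1.49 + 4.998 = 6.488.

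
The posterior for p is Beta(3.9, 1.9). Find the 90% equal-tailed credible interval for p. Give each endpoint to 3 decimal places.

Posterior: Beta(3.9, 1.9).
Equal-tailed 90% interval: the 0.05 and 0.95 quantiles of Beta(3.9, 1.9).
Posterior mean ≈ 0.672, SD ≈ 0.180; a Normal approximation gives roughly [0.376, 0.968].
Exact: F⁻¹(0.05) = 0.343; F⁻¹(0.95) = 0.929.

[0.343, 0.929]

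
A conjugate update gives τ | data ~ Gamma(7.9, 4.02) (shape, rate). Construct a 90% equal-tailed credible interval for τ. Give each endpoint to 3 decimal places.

[0.973, 3.238]

Posterior: Gamma(shape 7.9, rate 4.02).
Equal-tailed 90% interval: Gamma(7.9, 4.02) quantiles at 0.05 and 0.95.
Posterior mean ≈ 1.965, SD ≈ 0.699; a Normal approximation gives roughly [0.815, 3.115].
Exact: lower = 0.973; upper = 3.238.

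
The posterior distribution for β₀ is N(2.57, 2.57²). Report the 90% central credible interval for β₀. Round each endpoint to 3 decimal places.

The posterior is symmetric, so the 90% equal-tailed interval is β₀ = 2.57 ± z·2.57 with z = 1.645.
Half-width: 1.645 × 2.57 = 4.227.
2.57 − 4.227 = -1.657; 2.57 + 4.227 = 6.797.

[-1.657, 6.797]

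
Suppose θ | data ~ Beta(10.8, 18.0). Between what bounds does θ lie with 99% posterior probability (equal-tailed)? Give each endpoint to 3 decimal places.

Posterior: Beta(10.8, 18.0).
Equal-tailed 99% interval: the 0.005 and 0.995 quantiles of Beta(10.8, 18.0).
Posterior mean ≈ 0.375, SD ≈ 0.089; a Normal approximation gives roughly [0.147, 0.603].
Exact: F⁻¹(0.005) = 0.169; F⁻¹(0.995) = 0.612.

[0.169, 0.612]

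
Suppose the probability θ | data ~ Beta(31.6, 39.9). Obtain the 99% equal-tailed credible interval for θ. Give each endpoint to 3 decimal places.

Posterior: Beta(31.6, 39.9).
Equal-tailed 99% interval: the 0.005 and 0.995 quantiles of Beta(31.6, 39.9).
Posterior mean ≈ 0.442, SD ≈ 0.058; a Normal approximation gives roughly [0.292, 0.592].
Exact: F⁻¹(0.005) = 0.297; F⁻¹(0.995) = 0.593.

[0.297, 0.593]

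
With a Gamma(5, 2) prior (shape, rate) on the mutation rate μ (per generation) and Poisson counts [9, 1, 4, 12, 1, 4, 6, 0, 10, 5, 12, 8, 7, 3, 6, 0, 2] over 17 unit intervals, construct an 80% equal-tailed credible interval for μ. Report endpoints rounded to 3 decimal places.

[4.355, 5.668]

Posterior: Gamma(5+90, 2+17) = Gamma(95, 19) (shape, rate).
Equal-tailed 80% interval: Gamma(95, 19) quantiles at 0.1 and 0.9.
Posterior mean ≈ 5.000, SD ≈ 0.513; a Normal approximation gives roughly [4.343, 5.657].
Exact: lower = 4.355; upper = 5.668.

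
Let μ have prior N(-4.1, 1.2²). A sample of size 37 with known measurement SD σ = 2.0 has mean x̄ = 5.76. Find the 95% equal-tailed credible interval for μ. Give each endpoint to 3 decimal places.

Posterior precision = 1/1.2² + 37/2.0² = 0.6944 + 9.2500 = 9.9444, so posterior SD = 0.3171.
Posterior mean = (-4.1/1.2² + 37·5.76/2.0²) / 9.9444 = 5.0715.
Interval: 5.0715 ± 1.960 × 0.3171 → [4.450, 5.693].

[4.450, 5.693]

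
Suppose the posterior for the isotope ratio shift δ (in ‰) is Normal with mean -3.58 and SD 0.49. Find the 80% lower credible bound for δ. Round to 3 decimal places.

-3.992

Need L with P(δ ≥ L) = 0.80: L = -3.58 − z_{0.2}·0.49.
z = 0.842; L = -3.58 − 0.842 × 0.49 = -3.992.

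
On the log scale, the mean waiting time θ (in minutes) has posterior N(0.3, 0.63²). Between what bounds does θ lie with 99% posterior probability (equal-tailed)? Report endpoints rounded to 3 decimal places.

On the log scale the 99% interval is 0.3 ± 2.576 × 0.63 = [-1.3228, 1.9228].
Exponentiate: [e^-1.3228, e^1.9228] = [0.266, 6.840].

[0.266, 6.840]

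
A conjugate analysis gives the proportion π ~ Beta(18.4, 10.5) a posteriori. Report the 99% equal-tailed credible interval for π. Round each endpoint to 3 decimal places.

[0.400, 0.839]

Posterior: Beta(18.4, 10.5).
Equal-tailed 99% interval: the 0.005 and 0.995 quantiles of Beta(18.4, 10.5).
Posterior mean ≈ 0.637, SD ≈ 0.088; a Normal approximation gives roughly [0.410, 0.863].
Exact: F⁻¹(0.005) = 0.400; F⁻¹(0.995) = 0.839.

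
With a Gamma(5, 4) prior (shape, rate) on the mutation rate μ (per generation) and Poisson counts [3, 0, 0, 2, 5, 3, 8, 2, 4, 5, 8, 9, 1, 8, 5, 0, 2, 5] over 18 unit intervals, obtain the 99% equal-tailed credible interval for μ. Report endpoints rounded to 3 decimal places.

Posterior: Gamma(5+70, 4+18) = Gamma(75, 22) (shape, rate).
Equal-tailed 99% interval: Gamma(75, 22) quantiles at 0.005 and 0.995.
Posterior mean ≈ 3.409, SD ≈ 0.394; a Normal approximation gives roughly [2.395, 4.423].
Exact: lower = 2.481; upper = 4.508.

[2.481, 4.508]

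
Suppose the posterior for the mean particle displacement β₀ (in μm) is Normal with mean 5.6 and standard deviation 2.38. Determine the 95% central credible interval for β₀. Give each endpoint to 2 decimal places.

The posterior is symmetric, so the 95% equal-tailed interval is β₀ = 5.6 ± z·2.38 with z = 1.960.
Half-width: 1.960 × 2.38 = 4.66.
5.6 − 4.66 = 0.94; 5.6 + 4.66 = 10.26.

[0.94, 10.26]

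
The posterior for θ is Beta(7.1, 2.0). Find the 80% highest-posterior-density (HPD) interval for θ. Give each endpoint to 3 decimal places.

[0.657, 0.968]

The posterior is unimodal and skewed, so the HPD interval has equal density at both endpoints and is the shortest 80% interval.
Solving f(0.657) = f(0.968) with F(0.968) − F(0.657) = 0.80 gives [0.657, 0.968].
For comparison, the equal-tailed interval is [0.598, 0.932]; the HPD is narrower and shifted toward the mode.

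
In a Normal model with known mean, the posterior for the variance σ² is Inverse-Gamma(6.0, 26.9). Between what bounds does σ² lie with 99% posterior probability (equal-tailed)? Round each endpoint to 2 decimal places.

[1.90, 17.50]

Inverse-Gamma(6.0, 26.9) quantiles: F⁻¹(0.005) and F⁻¹(0.995).
Equivalently, 1/σ² ~ Gamma(6.0, rate = 26.9); invert its 0.995 and 0.005 quantiles.
Posterior mean ≈ 5.38, SD ≈ 2.69; a Normal approximation gives roughly [-1.55, 12.31].
Exact: lower = 1.90; upper = 17.50.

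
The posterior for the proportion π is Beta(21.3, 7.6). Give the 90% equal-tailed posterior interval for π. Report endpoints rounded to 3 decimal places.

Posterior: Beta(21.3, 7.6).
Equal-tailed 90% interval: the 0.05 and 0.95 quantiles of Beta(21.3, 7.6).
Posterior mean ≈ 0.737, SD ≈ 0.081; a Normal approximation gives roughly [0.605, 0.869].
Exact: F⁻¹(0.05) = 0.595; F⁻¹(0.95) = 0.860.

[0.595, 0.860]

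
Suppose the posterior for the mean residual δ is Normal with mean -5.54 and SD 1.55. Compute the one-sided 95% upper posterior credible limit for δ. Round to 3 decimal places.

Need U with P(δ ≤ U) = 0.95: U = -5.54 + z_{0.05}·1.55.
z = 1.645; U = -5.54 + 1.645 × 1.55 = -2.990.

-2.990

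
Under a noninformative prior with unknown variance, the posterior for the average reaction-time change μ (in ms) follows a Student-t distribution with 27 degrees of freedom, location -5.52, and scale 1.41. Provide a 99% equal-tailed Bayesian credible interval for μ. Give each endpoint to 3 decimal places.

The t_27 distribution is symmetric; the 99% interval is -5.52 ± t·1.41 with t_{0.995,27} = 2.771.
Half-width: 2.771 × 1.41 = 3.907.
-5.52 − 3.907 = -9.427; -5.52 + 3.907 = -1.613.

[-9.427, -1.613]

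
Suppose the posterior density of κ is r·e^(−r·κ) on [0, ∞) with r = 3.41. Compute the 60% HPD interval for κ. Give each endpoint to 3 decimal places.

[0.000, 0.269]

The exponential density is strictly decreasing on [0, ∞), so the HPD interval is anchored at 0: [0, q] with P(κ ≤ q) = 0.60.
q = −ln(1 − 0.60) / 3.41 = 0.9163 / 3.41 = 0.269.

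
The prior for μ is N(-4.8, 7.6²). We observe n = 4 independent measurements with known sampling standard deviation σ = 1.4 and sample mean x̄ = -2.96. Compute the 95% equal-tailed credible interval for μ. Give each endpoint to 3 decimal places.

[-4.342, -1.609]

Posterior precision = 1/7.6² + 4/1.4² = 0.0173 + 2.0408 = 2.0581, so posterior SD = 0.6970.
Posterior mean = (-4.8/7.6² + 4·-2.96/1.4²) / 2.0581 = -2.9755.
Interval: -2.9755 ± 1.960 × 0.6970 → [-4.342, -1.609].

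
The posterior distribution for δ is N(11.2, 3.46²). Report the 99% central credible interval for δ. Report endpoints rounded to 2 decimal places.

[2.29, 20.11]

The posterior is symmetric, so the 99% equal-tailed interval is δ = 11.2 ± z·3.46 with z = 2.576.
Half-width: 2.576 × 3.46 = 8.91.
11.2 − 8.91 = 2.29; 11.2 + 8.91 = 20.11.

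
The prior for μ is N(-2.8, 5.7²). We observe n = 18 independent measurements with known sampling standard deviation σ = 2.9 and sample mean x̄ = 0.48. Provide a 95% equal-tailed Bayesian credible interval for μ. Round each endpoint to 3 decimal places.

[-0.897, 1.764]

Posterior precision = 1/5.7² + 18/2.9² = 0.0308 + 2.1403 = 2.1711, so posterior SD = 0.6787.
Posterior mean = (-2.8/5.7² + 18·0.48/2.9²) / 2.1711 = 0.4335.
Interval: 0.4335 ± 1.960 × 0.6787 → [-0.897, 1.764].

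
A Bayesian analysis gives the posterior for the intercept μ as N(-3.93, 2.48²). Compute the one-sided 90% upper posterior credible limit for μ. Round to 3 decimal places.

Need U with P(μ ≤ U) = 0.90: U = -3.93 + z_{0.1}·2.48.
z = 1.282; U = -3.93 + 1.282 × 2.48 = -0.752.

-0.752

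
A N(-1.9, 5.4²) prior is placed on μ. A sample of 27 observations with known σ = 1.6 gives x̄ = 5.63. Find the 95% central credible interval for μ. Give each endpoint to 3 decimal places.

[5.003, 6.208]

Posterior precision = 1/5.4² + 27/1.6² = 0.0343 + 10.5469 = 10.5812, so posterior SD = 0.3074.
Posterior mean = (-1.9/5.4² + 27·5.63/1.6²) / 10.5812 = 5.6056.
Interval: 5.6056 ± 1.960 × 0.3074 → [5.003, 6.208].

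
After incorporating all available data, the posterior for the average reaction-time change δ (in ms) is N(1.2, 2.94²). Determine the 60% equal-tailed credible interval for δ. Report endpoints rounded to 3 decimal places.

[-1.274, 3.674]

The posterior is symmetric, so the 60% equal-tailed interval is δ = 1.2 ± z·2.94 with z = 0.842.
Half-width: 0.842 × 2.94 = 2.474.
1.2 − 2.474 = -1.274; 1.2 + 2.474 = 3.674.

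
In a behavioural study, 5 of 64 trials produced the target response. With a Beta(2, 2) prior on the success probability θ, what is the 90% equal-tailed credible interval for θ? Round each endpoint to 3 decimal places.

[0.050, 0.169]

Posterior: Beta(2+5, 2+59) = Beta(7, 61).
Equal-tailed 90% interval: the 0.05 and 0.95 quantiles of Beta(7, 61).
Posterior mean ≈ 0.103, SD ≈ 0.037; a Normal approximation gives roughly [0.043, 0.163].
Exact: F⁻¹(0.05) = 0.050; F⁻¹(0.95) = 0.169.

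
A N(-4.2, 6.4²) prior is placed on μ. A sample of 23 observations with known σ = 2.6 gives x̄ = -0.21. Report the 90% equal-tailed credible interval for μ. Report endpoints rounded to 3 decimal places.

[-1.127, 0.650]

Posterior precision = 1/6.4² + 23/2.6² = 0.0244 + 3.4024 = 3.4268, so posterior SD = 0.5402.
Posterior mean = (-4.2/6.4² + 23·-0.21/2.6²) / 3.4268 = -0.2384.
Interval: -0.2384 ± 1.645 × 0.5402 → [-1.127, 0.650].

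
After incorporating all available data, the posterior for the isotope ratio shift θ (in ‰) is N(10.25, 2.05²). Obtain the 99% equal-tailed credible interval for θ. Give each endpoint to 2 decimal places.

The posterior is symmetric, so the 99% equal-tailed interval is θ = 10.25 ± z·2.05 with z = 2.576.
Half-width: 2.576 × 2.05 = 5.28.
10.25 − 5.28 = 4.97; 10.25 + 5.28 = 15.53.

[4.97, 15.53]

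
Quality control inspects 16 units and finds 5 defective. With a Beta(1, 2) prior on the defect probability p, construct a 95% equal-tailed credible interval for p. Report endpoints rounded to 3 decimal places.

Posterior: Beta(1+5, 2+11) = Beta(6, 13).
Equal-tailed 95% interval: the 0.025 and 0.975 quantiles of Beta(6, 13).
Posterior mean ≈ 0.316, SD ≈ 0.104; a Normal approximation gives roughly [0.112, 0.520].
Exact: F⁻¹(0.025) = 0.133; F⁻¹(0.975) = 0.535.

[0.133, 0.535]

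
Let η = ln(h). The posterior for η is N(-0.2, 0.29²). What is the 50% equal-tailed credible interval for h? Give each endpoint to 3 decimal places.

On the log scale the 50% interval is -0.2 ± 0.674 × 0.29 = [-0.3956, -0.0044].
Exponentiate: [e^-0.3956, e^-0.0044] = [0.673, 0.996].

[0.673, 0.996]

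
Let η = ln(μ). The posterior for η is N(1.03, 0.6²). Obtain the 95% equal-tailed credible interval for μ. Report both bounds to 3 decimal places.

[0.864, 9.079]

On the log scale the 95% interval is 1.03 ± 1.960 × 0.6 = [-0.1460, 2.2060].
Exponentiate: [e^-0.1460, e^2.2060] = [0.864, 9.079].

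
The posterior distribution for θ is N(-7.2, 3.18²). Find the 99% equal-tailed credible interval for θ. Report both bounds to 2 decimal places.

The posterior is symmetric, so the 99% equal-tailed interval is θ = -7.2 ± z·3.18 with z = 2.576.
Half-width: 2.576 × 3.18 = 8.19.
-7.2 − 8.19 = -15.39; -7.2 + 8.19 = 0.99.

[-15.39, 0.99]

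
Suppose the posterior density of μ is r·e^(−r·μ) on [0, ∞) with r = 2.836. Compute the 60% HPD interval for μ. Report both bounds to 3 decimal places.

[0.000, 0.323]

The exponential density is strictly decreasing on [0, ∞), so the HPD interval is anchored at 0: [0, q] with P(μ ≤ q) = 0.60.
q = −ln(1 − 0.60) / 2.836 = 0.9163 / 2.836 = 0.323.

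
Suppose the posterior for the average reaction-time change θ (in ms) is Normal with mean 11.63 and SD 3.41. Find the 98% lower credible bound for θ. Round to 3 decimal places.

Need L with P(θ ≥ L) = 0.98: L = 11.63 − z_{0.02}·3.41.
z = 2.054; L = 11.63 − 2.054 × 3.41 = 4.627.

4.627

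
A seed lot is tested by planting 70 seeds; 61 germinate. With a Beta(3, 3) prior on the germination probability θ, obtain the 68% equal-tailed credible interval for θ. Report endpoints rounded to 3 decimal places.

[0.801, 0.883]

Posterior: Beta(3+61, 3+9) = Beta(64, 12).
Equal-tailed 68% interval: the 0.16 and 0.84 quantiles of Beta(64, 12).
Posterior mean ≈ 0.842, SD ≈ 0.042; a Normal approximation gives roughly [0.801, 0.883].
Exact: F⁻¹(0.16) = 0.801; F⁻¹(0.84) = 0.883.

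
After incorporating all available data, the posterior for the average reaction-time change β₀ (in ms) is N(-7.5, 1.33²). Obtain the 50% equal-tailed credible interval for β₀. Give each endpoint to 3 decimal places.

[-8.397, -6.603]

The posterior is symmetric, so the 50% equal-tailed interval is β₀ = -7.5 ± z·1.33 with z = 0.674.
Half-width: 0.674 × 1.33 = 0.897.
-7.5 − 0.897 = -8.397; -7.5 + 0.897 = -6.603.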